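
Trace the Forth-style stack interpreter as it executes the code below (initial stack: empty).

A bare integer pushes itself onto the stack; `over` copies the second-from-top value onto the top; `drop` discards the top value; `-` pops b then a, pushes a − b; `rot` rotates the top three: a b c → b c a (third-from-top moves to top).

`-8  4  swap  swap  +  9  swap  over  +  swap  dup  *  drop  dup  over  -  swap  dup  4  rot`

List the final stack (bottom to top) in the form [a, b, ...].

-8    [-8]
4     [-8, 4]
swap  [4, -8]
swap  [-8, 4]
+     [-4]
9     [-4, 9]
swap  [9, -4]
over  [9, -4, 9]
+     [9, 5]
swap  [5, 9]
dup   [5, 9, 9]
*     [5, 81]
drop  [5]
dup   [5, 5]
over  [5, 5, 5]
-     [5, 0]
swap  [0, 5]
dup   [0, 5, 5]
4     [0, 5, 5, 4]
rot   [0, 5, 4, 5]

[0, 5, 4, 5]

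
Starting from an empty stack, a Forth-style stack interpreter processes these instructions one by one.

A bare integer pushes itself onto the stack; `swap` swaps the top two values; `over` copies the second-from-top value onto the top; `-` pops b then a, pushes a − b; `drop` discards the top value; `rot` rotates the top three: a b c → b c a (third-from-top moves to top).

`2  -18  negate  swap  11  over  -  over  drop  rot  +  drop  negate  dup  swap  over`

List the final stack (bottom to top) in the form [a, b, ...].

2       [2]
-18     [2, -18]
negate  [2, 18]
swap    [18, 2]
11      [18, 2, 11]
over    [18, 2, 11, 2]
-       [18, 2, 9]
over    [18, 2, 9, 2]
drop    [18, 2, 9]
rot     [2, 9, 18]
+       [2, 27]
drop    [2]
negate  [-2]
dup     [-2, -2]
swap    [-2, -2]
over    [-2, -2, -2]

[-2, -2, -2]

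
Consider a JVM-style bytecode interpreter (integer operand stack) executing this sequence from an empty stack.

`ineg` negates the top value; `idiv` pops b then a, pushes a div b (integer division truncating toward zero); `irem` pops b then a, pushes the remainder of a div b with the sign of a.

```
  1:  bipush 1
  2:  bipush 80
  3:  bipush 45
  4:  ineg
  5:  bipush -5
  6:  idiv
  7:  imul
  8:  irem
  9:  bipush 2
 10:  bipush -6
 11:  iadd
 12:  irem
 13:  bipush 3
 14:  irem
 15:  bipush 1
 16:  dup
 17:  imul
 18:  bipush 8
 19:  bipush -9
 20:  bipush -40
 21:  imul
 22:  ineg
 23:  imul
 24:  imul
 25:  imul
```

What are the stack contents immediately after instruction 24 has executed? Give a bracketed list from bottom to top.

[1, -2880]

bipush 1   → 1
bipush 80  → 1 80
bipush 45  → 1 80 45
ineg       → 1 80 -45
bipush -5  → 1 80 -45 -5
idiv       → 1 80 9
imul       → 1 720
irem       → 1
bipush 2   → 1 2
bipush -6  → 1 2 -6
iadd       → 1 -4
irem       → 1
bipush 3   → 1 3
irem       → 1
bipush 1   → 1 1
dup        → 1 1 1
imul       → 1 1
bipush 8   → 1 1 8
bipush -9  → 1 1 8 -9
bipush -40 → 1 1 8 -9 -40
imul       → 1 1 8 360
ineg       → 1 1 8 -360
imul       → 1 1 -2880
imul       → 1 -2880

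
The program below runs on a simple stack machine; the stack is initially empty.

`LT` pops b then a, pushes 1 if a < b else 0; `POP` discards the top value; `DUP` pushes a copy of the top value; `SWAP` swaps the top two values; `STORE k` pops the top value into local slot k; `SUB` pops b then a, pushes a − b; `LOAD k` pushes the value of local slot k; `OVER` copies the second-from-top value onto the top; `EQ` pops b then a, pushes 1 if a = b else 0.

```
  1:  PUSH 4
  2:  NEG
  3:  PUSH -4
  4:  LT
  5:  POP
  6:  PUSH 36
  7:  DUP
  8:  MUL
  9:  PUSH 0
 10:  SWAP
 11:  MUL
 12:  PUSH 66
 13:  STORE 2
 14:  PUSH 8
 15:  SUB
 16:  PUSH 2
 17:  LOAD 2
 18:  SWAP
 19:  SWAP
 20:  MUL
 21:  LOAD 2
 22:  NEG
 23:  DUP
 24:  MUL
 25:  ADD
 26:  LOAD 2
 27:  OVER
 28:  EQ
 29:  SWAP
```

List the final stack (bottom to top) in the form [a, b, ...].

PUSH 4   [4]
NEG      [-4]
PUSH -4  [-4, -4]
LT       [0]
POP      []
PUSH 36  [36]
DUP      [36, 36]
MUL      [1296]
PUSH 0   [1296, 0]
SWAP     [0, 1296]
MUL      [0]
PUSH 66  [0, 66]
STORE 2  [0]
PUSH 8   [0, 8]
SUB      [-8]
PUSH 2   [-8, 2]
LOAD 2   [-8, 2, 66]
SWAP     [-8, 66, 2]
SWAP     [-8, 2, 66]
MUL      [-8, 132]
LOAD 2   [-8, 132, 66]
NEG      [-8, 132, -66]
DUP      [-8, 132, -66, -66]
MUL      [-8, 132, 4356]
ADD      [-8, 4488]
LOAD 2   [-8, 4488, 66]
OVER     [-8, 4488, 66, 4488]
EQ       [-8, 4488, 0]
SWAP     [-8, 0, 4488]

[-8, 0, 4488]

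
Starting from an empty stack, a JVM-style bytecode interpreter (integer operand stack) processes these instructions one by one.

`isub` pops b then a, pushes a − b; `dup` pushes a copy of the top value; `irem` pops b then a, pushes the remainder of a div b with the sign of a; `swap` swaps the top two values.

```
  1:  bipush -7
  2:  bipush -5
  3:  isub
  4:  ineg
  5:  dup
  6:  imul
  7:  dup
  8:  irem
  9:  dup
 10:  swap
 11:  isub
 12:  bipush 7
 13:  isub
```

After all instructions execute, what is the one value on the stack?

bipush -7  [-7]
bipush -5  [-7, -5]
isub       [-2]
ineg       [2]
dup        [2, 2]
imul       [4]
dup        [4, 4]
irem       [0]
dup        [0, 0]
swap       [0, 0]
isub       [0]
bipush 7   [0, 7]
isub       [-7]

-7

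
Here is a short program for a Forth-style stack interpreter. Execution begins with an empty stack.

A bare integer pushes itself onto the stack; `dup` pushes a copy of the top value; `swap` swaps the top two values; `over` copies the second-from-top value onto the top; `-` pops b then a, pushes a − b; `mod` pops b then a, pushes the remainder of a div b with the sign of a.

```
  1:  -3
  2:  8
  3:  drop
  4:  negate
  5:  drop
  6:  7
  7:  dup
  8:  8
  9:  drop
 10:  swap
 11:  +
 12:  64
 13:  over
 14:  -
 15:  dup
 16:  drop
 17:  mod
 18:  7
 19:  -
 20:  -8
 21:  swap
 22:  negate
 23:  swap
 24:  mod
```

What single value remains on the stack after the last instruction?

-3     : [-3]
8      : [-3, 8]
drop   : [-3]
negate : [3]
drop   : []
7      : [7]
dup    : [7, 7]
8      : [7, 7, 8]
drop   : [7, 7]
swap   : [7, 7]
+      : [14]
64     : [14, 64]
over   : [14, 64, 14]
-      : [14, 50]
dup    : [14, 50, 50]
drop   : [14, 50]
mod    : [14]
7      : [14, 7]
-      : [7]
-8     : [7, -8]
swap   : [-8, 7]
negate : [-8, -7]
swap   : [-7, -8]
mod    : [-7]

-7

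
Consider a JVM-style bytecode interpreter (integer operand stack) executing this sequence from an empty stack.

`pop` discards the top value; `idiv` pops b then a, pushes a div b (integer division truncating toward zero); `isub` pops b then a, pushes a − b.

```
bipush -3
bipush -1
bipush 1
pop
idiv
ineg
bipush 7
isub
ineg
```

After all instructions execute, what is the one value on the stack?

10

bipush -3 → [-3]
bipush -1 → [-3, -1]
bipush 1  → [-3, -1, 1]
pop       → [-3, -1]
idiv      → [3]
ineg      → [-3]
bipush 7  → [-3, 7]
isub      → [-10]
ineg      → [10]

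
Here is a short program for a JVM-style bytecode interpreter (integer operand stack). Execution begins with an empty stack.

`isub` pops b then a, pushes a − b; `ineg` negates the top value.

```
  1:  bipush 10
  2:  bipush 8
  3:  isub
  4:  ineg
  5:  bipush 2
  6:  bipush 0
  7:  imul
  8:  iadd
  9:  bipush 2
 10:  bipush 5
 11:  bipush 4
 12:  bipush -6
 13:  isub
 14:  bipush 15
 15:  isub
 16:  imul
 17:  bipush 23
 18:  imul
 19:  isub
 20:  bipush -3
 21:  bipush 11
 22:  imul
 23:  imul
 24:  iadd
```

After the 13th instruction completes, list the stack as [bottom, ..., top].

[-2, 2, 5, 10]

bipush 10  10
bipush 8   10 8
isub       2
ineg       -2
bipush 2   -2 2
bipush 0   -2 2 0
imul       -2 0
iadd       -2
bipush 2   -2 2
bipush 5   -2 2 5
bipush 4   -2 2 5 4
bipush -6  -2 2 5 4 -6
isub       -2 2 5 10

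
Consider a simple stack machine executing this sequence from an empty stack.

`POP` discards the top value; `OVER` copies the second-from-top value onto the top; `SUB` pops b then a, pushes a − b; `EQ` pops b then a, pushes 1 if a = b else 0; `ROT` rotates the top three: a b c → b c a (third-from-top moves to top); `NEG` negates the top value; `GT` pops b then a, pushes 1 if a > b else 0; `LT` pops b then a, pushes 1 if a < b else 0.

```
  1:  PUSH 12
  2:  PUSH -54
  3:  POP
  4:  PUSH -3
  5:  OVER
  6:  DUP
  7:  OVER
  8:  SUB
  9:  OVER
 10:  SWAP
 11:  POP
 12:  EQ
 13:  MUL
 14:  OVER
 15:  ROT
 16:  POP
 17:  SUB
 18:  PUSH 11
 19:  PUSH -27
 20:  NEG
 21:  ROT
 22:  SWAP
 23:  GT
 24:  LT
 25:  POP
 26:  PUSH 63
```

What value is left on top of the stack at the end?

63

PUSH 12  : [12]
PUSH -54 : [12, -54]
POP      : [12]
PUSH -3  : [12, -3]
OVER     : [12, -3, 12]
DUP      : [12, -3, 12, 12]
OVER     : [12, -3, 12, 12, 12]
SUB      : [12, -3, 12, 0]
OVER     : [12, -3, 12, 0, 12]
SWAP     : [12, -3, 12, 12, 0]
POP      : [12, -3, 12, 12]
EQ       : [12, -3, 1]
MUL      : [12, -3]
OVER     : [12, -3, 12]
ROT      : [-3, 12, 12]
POP      : [-3, 12]
SUB      : [-15]
PUSH 11  : [-15, 11]
PUSH -27 : [-15, 11, -27]
NEG      : [-15, 11, 27]
ROT      : [11, 27, -15]
SWAP     : [11, -15, 27]
GT       : [11, 0]
LT       : [0]
POP      : []
PUSH 63  : [63]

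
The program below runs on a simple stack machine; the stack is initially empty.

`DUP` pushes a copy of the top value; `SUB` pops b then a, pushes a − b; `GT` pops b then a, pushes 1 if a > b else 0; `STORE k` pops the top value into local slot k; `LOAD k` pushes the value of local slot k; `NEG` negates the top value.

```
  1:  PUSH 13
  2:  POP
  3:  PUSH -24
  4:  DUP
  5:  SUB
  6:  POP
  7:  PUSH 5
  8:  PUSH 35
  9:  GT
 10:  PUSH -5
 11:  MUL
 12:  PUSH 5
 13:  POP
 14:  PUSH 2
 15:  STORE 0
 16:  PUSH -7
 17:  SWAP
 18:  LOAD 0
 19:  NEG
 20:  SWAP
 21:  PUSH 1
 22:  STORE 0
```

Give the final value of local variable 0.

PUSH 13  → [13]
POP      → []
PUSH -24 → [-24]
DUP      → [-24, -24]
SUB      → [0]
POP      → []
PUSH 5   → [5]
PUSH 35  → [5, 35]
GT       → [0]
PUSH -5  → [0, -5]
MUL      → [0]
PUSH 5   → [0, 5]
POP      → [0]
PUSH 2   → [0, 2]
STORE 0  → [0]
PUSH -7  → [0, -7]
SWAP     → [-7, 0]
LOAD 0   → [-7, 0, 2]
NEG      → [-7, 0, -2]
SWAP     → [-7, -2, 0]
PUSH 1   → [-7, -2, 0, 1]
STORE 0  → [-7, -2, 0]

1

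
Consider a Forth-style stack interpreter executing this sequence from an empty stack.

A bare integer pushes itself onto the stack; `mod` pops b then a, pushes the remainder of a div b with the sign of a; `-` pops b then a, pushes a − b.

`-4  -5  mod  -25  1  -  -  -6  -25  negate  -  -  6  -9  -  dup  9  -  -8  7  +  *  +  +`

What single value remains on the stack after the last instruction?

62

-4     : [-4]
-5     : [-4, -5]
mod    : [-4]
-25    : [-4, -25]
1      : [-4, -25, 1]
-      : [-4, -26]
-      : [22]
-6     : [22, -6]
-25    : [22, -6, -25]
negate : [22, -6, 25]
-      : [22, -31]
-      : [53]
6      : [53, 6]
-9     : [53, 6, -9]
-      : [53, 15]
dup    : [53, 15, 15]
9      : [53, 15, 15, 9]
-      : [53, 15, 6]
-8     : [53, 15, 6, -8]
7      : [53, 15, 6, -8, 7]
+      : [53, 15, 6, -1]
*      : [53, 15, -6]
+      : [53, 9]
+      : [62]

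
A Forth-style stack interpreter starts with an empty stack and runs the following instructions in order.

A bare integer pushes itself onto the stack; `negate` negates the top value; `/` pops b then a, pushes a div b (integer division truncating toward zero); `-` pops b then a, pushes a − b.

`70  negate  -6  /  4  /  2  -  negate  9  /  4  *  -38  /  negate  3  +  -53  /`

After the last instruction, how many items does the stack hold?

70     : [70]
negate : [-70]
-6     : [-70, -6]
/      : [11]
4      : [11, 4]
/      : [2]
2      : [2, 2]
-      : [0]
negate : [0]
9      : [0, 9]
/      : [0]
4      : [0, 4]
*      : [0]
-38    : [0, -38]
/      : [0]
negate : [0]
3      : [0, 3]
+      : [3]
-53    : [3, -53]
/      : [0]

1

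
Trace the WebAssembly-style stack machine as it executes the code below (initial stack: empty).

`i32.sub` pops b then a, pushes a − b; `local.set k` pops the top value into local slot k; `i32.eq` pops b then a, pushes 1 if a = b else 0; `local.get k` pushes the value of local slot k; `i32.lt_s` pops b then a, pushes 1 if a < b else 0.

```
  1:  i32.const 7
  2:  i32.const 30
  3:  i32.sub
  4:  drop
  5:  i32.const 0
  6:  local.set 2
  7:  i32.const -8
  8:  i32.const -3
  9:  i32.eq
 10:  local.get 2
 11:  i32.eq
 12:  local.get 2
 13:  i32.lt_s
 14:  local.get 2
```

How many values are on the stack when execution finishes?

2

i32.const 7  → [7]
i32.const 30 → [7, 30]
i32.sub      → [-23]
drop         → []
i32.const 0  → [0]
local.set 2  → []
i32.const -8 → [-8]
i32.const -3 → [-8, -3]
i32.eq       → [0]
local.get 2  → [0, 0]
i32.eq       → [1]
local.get 2  → [1, 0]
i32.lt_s     → [0]
local.get 2  → [0, 0]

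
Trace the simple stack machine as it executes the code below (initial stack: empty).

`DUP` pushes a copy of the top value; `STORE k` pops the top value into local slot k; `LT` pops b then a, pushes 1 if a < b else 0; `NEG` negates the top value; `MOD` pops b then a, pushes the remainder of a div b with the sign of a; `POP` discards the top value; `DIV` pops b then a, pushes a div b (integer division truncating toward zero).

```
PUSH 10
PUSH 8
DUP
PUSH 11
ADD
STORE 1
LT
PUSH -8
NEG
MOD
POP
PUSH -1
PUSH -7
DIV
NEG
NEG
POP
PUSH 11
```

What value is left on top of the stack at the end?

11

PUSH 10 -> 10
PUSH 8  -> 10 8
DUP     -> 10 8 8
PUSH 11 -> 10 8 8 11
ADD     -> 10 8 19
STORE 1 -> 10 8
LT      -> 0
PUSH -8 -> 0 -8
NEG     -> 0 8
MOD     -> 0
POP     -> (empty)
PUSH -1 -> -1
PUSH -7 -> -1 -7
DIV     -> 0
NEG     -> 0
NEG     -> 0
POP     -> (empty)
PUSH 11 -> 11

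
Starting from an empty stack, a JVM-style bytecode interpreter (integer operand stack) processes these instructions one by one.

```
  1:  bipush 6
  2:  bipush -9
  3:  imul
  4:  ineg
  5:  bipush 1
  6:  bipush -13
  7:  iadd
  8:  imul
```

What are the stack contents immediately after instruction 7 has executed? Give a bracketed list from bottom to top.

bipush 6   -> 6
bipush -9  -> 6 -9
imul       -> -54
ineg       -> 54
bipush 1   -> 54 1
bipush -13 -> 54 1 -13
iadd       -> 54 -12

[54, -12]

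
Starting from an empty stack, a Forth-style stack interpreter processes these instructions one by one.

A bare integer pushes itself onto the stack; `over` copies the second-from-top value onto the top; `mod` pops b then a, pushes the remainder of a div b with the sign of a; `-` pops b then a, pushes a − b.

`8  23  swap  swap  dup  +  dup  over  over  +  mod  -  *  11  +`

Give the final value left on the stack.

8     [8]
23    [8, 23]
swap  [23, 8]
swap  [8, 23]
dup   [8, 23, 23]
+     [8, 46]
dup   [8, 46, 46]
over  [8, 46, 46, 46]
over  [8, 46, 46, 46, 46]
+     [8, 46, 46, 92]
mod   [8, 46, 46]
-     [8, 0]
*     [0]
11    [0, 11]
+     [11]

11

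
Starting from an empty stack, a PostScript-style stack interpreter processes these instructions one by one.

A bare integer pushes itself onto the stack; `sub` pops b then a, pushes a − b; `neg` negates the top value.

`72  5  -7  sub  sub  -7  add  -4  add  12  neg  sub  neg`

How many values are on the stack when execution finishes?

72  : 72
5   : 72 5
-7  : 72 5 -7
sub : 72 12
sub : 60
-7  : 60 -7
add : 53
-4  : 53 -4
add : 49
12  : 49 12
neg : 49 -12
sub : 61
neg : -61

1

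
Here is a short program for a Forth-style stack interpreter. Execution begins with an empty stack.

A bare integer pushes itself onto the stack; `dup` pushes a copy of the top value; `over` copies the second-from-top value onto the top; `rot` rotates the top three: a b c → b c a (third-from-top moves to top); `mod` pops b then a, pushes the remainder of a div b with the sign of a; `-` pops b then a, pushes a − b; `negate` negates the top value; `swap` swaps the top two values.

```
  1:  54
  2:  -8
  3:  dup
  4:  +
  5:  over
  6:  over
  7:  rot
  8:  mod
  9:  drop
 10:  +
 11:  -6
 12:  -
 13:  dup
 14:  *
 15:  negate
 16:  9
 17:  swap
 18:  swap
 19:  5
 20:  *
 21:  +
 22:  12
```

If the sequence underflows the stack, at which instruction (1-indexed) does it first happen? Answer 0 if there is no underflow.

0

54     : 54
-8     : 54 -8
dup    : 54 -8 -8
+      : 54 -16
over   : 54 -16 54
over   : 54 -16 54 -16
rot    : 54 54 -16 -16
mod    : 54 54 0
drop   : 54 54
+      : 108
-6     : 108 -6
-      : 114
dup    : 114 114
*      : 12996
negate : -12996
9      : -12996 9
swap   : 9 -12996
swap   : -12996 9
5      : -12996 9 5
*      : -12996 45
+      : -12951
12     : -12951 12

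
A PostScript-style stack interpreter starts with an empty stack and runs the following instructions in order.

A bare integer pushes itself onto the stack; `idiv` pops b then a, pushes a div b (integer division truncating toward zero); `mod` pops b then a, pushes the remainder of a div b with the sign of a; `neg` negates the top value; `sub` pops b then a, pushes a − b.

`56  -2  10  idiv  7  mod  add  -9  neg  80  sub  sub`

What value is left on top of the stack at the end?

127

56   → 56
-2   → 56 -2
10   → 56 -2 10
idiv → 56 0
7    → 56 0 7
mod  → 56 0
add  → 56
-9   → 56 -9
neg  → 56 9
80   → 56 9 80
sub  → 56 -71
sub  → 127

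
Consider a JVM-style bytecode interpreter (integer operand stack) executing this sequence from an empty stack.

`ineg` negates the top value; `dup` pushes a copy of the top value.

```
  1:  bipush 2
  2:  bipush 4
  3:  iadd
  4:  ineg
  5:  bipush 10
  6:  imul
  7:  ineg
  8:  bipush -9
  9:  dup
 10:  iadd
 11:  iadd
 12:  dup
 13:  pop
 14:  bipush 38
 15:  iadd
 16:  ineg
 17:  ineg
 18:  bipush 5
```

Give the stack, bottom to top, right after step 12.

bipush 2  : 2
bipush 4  : 2 4
iadd      : 6
ineg      : -6
bipush 10 : -6 10
imul      : -60
ineg      : 60
bipush -9 : 60 -9
dup       : 60 -9 -9
iadd      : 60 -18
iadd      : 42
dup       : 42 42

[42, 42]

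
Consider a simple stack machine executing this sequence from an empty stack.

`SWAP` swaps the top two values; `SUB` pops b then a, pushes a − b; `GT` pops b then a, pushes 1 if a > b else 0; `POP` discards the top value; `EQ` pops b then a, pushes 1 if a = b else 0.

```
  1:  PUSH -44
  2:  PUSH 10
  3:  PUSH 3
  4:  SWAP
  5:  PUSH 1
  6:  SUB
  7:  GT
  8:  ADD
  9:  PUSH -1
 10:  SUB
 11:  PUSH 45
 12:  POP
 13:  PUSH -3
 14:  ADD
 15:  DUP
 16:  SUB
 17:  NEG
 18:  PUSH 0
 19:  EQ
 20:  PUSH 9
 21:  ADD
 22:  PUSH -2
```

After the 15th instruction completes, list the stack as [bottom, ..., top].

PUSH -44 → -44
PUSH 10  → -44 10
PUSH 3   → -44 10 3
SWAP     → -44 3 10
PUSH 1   → -44 3 10 1
SUB      → -44 3 9
GT       → -44 0
ADD      → -44
PUSH -1  → -44 -1
SUB      → -43
PUSH 45  → -43 45
POP      → -43
PUSH -3  → -43 -3
ADD      → -46
DUP      → -46 -46

[-46, -46]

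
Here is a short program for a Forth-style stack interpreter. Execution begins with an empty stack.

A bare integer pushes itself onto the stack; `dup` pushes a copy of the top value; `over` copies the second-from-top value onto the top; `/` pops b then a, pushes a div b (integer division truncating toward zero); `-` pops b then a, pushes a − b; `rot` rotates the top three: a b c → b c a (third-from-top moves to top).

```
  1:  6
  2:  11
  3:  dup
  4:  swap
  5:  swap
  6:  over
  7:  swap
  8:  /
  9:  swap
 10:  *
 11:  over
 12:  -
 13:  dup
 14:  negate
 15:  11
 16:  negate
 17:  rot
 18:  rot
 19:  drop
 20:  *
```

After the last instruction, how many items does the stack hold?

2

6      -> 6
11     -> 6 11
dup    -> 6 11 11
swap   -> 6 11 11
swap   -> 6 11 11
over   -> 6 11 11 11
swap   -> 6 11 11 11
/      -> 6 11 1
swap   -> 6 1 11
*      -> 6 11
over   -> 6 11 6
-      -> 6 5
dup    -> 6 5 5
negate -> 6 5 -5
11     -> 6 5 -5 11
negate -> 6 5 -5 -11
rot    -> 6 -5 -11 5
rot    -> 6 -11 5 -5
drop   -> 6 -11 5
*      -> 6 -55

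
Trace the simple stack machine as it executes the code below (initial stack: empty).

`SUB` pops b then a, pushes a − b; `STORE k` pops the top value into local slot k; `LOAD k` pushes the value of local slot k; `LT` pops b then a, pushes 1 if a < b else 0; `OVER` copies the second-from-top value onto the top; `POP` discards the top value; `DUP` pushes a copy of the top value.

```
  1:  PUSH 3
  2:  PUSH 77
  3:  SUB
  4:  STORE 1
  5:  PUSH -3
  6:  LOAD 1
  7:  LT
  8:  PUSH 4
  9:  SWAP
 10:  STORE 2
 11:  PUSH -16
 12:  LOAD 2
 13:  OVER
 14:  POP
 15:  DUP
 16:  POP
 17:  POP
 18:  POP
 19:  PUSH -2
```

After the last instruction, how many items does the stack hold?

2

PUSH 3   → [3]
PUSH 77  → [3, 77]
SUB      → [-74]
STORE 1  → []
PUSH -3  → [-3]
LOAD 1   → [-3, -74]
LT       → [0]
PUSH 4   → [0, 4]
SWAP     → [4, 0]
STORE 2  → [4]
PUSH -16 → [4, -16]
LOAD 2   → [4, -16, 0]
OVER     → [4, -16, 0, -16]
POP      → [4, -16, 0]
DUP      → [4, -16, 0, 0]
POP      → [4, -16, 0]
POP      → [4, -16]
POP      → [4]
PUSH -2  → [4, -2]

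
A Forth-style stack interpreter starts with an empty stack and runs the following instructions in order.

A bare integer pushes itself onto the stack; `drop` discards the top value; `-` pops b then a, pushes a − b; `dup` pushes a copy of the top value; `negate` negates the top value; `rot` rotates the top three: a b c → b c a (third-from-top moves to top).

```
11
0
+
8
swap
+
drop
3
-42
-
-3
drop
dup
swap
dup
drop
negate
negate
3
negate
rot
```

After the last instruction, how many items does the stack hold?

3

11     : [11]
0      : [11, 0]
+      : [11]
8      : [11, 8]
swap   : [8, 11]
+      : [19]
drop   : []
3      : [3]
-42    : [3, -42]
-      : [45]
-3     : [45, -3]
drop   : [45]
dup    : [45, 45]
swap   : [45, 45]
dup    : [45, 45, 45]
drop   : [45, 45]
negate : [45, -45]
negate : [45, 45]
3      : [45, 45, 3]
negate : [45, 45, -3]
rot    : [45, -3, 45]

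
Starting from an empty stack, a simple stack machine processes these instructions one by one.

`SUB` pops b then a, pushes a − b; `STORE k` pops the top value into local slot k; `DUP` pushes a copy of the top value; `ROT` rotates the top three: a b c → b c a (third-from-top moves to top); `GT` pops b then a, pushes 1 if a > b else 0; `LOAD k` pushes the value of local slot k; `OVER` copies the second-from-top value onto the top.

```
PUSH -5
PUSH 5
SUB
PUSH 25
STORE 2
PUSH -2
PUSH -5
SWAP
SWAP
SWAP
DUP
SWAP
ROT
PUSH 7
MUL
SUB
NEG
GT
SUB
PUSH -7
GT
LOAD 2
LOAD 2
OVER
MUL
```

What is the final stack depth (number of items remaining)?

PUSH -5  [-5]
PUSH 5   [-5, 5]
SUB      [-10]
PUSH 25  [-10, 25]
STORE 2  [-10]
PUSH -2  [-10, -2]
PUSH -5  [-10, -2, -5]
SWAP     [-10, -5, -2]
SWAP     [-10, -2, -5]
SWAP     [-10, -5, -2]
DUP      [-10, -5, -2, -2]
SWAP     [-10, -5, -2, -2]
ROT      [-10, -2, -2, -5]
PUSH 7   [-10, -2, -2, -5, 7]
MUL      [-10, -2, -2, -35]
SUB      [-10, -2, 33]
NEG      [-10, -2, -33]
GT       [-10, 1]
SUB      [-11]
PUSH -7  [-11, -7]
GT       [0]
LOAD 2   [0, 25]
LOAD 2   [0, 25, 25]
OVER     [0, 25, 25, 25]
MUL      [0, 25, 625]

3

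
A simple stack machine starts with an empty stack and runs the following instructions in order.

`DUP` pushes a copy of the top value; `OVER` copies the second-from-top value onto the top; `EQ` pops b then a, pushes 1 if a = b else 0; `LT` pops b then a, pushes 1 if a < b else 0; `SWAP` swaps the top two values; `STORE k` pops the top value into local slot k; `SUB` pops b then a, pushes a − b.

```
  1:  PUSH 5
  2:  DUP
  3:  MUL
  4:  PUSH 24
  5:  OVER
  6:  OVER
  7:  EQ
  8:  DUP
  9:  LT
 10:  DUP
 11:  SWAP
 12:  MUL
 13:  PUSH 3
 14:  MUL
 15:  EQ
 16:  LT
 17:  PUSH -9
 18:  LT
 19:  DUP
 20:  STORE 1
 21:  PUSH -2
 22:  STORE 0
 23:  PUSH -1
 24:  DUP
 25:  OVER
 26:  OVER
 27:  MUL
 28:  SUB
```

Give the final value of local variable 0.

-2

PUSH 5   [5]
DUP      [5, 5]
MUL      [25]
PUSH 24  [25, 24]
OVER     [25, 24, 25]
OVER     [25, 24, 25, 24]
EQ       [25, 24, 0]
DUP      [25, 24, 0, 0]
LT       [25, 24, 0]
DUP      [25, 24, 0, 0]
SWAP     [25, 24, 0, 0]
MUL      [25, 24, 0]
PUSH 3   [25, 24, 0, 3]
MUL      [25, 24, 0]
EQ       [25, 0]
LT       [0]
PUSH -9  [0, -9]
LT       [0]
DUP      [0, 0]
STORE 1  [0]
PUSH -2  [0, -2]
STORE 0  [0]
PUSH -1  [0, -1]
DUP      [0, -1, -1]
OVER     [0, -1, -1, -1]
OVER     [0, -1, -1, -1, -1]
MUL      [0, -1, -1, 1]
SUB      [0, -1, -2]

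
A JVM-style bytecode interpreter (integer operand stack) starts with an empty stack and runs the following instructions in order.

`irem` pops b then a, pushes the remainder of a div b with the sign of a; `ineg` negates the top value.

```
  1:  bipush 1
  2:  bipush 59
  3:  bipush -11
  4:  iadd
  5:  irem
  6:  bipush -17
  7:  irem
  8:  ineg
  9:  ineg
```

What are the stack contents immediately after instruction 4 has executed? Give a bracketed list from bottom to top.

[1, 48]

bipush 1   -> 1
bipush 59  -> 1 59
bipush -11 -> 1 59 -11
iadd       -> 1 48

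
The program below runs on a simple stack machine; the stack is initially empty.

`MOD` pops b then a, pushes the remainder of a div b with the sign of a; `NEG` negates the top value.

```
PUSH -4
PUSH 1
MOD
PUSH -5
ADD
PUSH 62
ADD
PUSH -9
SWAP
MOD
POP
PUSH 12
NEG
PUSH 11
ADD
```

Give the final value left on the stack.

-1

PUSH -4 -> [-4]
PUSH 1  -> [-4, 1]
MOD     -> [0]
PUSH -5 -> [0, -5]
ADD     -> [-5]
PUSH 62 -> [-5, 62]
ADD     -> [57]
PUSH -9 -> [57, -9]
SWAP    -> [-9, 57]
MOD     -> [-9]
POP     -> []
PUSH 12 -> [12]
NEG     -> [-12]
PUSH 11 -> [-12, 11]
ADD     -> [-1]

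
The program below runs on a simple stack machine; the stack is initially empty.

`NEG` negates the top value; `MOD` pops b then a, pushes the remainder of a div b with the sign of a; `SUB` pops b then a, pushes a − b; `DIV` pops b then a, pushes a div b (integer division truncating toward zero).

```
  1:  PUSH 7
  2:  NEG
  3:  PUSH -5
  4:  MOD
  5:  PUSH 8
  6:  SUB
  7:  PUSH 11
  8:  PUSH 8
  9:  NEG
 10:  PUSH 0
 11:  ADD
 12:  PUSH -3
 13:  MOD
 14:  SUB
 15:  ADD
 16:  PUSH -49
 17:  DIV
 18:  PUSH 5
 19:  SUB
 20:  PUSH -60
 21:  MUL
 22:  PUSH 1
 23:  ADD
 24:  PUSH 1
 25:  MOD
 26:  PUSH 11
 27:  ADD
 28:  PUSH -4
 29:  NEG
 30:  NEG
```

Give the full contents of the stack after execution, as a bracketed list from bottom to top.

[11, -4]

PUSH 7   → 7
NEG      → -7
PUSH -5  → -7 -5
MOD      → -2
PUSH 8   → -2 8
SUB      → -10
PUSH 11  → -10 11
PUSH 8   → -10 11 8
NEG      → -10 11 -8
PUSH 0   → -10 11 -8 0
ADD      → -10 11 -8
PUSH -3  → -10 11 -8 -3
MOD      → -10 11 -2
SUB      → -10 13
ADD      → 3
PUSH -49 → 3 -49
DIV      → 0
PUSH 5   → 0 5
SUB      → -5
PUSH -60 → -5 -60
MUL      → 300
PUSH 1   → 300 1
ADD      → 301
PUSH 1   → 301 1
MOD      → 0
PUSH 11  → 0 11
ADD      → 11
PUSH -4  → 11 -4
NEG      → 11 4
NEG      → 11 -4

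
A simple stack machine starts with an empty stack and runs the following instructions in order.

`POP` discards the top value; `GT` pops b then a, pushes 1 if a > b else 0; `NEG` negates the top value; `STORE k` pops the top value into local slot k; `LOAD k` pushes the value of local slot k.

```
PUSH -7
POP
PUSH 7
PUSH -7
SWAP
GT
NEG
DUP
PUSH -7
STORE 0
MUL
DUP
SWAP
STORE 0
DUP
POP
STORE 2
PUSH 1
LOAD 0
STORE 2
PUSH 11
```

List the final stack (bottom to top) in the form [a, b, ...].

[1, 11]

PUSH -7  [-7]
POP      []
PUSH 7   [7]
PUSH -7  [7, -7]
SWAP     [-7, 7]
GT       [0]
NEG      [0]
DUP      [0, 0]
PUSH -7  [0, 0, -7]
STORE 0  [0, 0]
MUL      [0]
DUP      [0, 0]
SWAP     [0, 0]
STORE 0  [0]
DUP      [0, 0]
POP      [0]
STORE 2  []
PUSH 1   [1]
LOAD 0   [1, 0]
STORE 2  [1]
PUSH 11  [1, 11]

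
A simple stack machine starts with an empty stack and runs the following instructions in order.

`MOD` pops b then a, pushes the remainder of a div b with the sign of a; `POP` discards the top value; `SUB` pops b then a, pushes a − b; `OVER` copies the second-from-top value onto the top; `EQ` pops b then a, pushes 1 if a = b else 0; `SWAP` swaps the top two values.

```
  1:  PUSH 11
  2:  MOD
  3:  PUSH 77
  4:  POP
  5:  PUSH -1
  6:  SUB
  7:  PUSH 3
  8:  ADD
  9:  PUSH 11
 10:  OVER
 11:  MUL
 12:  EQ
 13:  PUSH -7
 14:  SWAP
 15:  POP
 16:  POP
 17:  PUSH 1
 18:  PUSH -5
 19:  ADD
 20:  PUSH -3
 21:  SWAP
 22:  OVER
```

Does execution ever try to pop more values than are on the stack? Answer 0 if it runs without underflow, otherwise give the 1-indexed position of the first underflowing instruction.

2

PUSH 11 : 11
MOD  — needs 2 operands, stack has 1 → underflow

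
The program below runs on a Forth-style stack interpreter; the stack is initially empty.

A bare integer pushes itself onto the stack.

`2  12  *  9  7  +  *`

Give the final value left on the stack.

2  -> 2
12 -> 2 12
*  -> 24
9  -> 24 9
7  -> 24 9 7
+  -> 24 16
*  -> 384

384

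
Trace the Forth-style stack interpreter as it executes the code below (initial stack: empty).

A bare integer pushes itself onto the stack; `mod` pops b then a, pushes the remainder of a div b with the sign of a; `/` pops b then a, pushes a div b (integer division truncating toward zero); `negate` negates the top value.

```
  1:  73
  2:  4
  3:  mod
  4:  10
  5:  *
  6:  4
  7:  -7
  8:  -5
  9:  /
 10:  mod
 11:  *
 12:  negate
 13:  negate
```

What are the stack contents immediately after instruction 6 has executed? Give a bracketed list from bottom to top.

[10, 4]

73  -> 73
4   -> 73 4
mod -> 1
10  -> 1 10
*   -> 10
4   -> 10 4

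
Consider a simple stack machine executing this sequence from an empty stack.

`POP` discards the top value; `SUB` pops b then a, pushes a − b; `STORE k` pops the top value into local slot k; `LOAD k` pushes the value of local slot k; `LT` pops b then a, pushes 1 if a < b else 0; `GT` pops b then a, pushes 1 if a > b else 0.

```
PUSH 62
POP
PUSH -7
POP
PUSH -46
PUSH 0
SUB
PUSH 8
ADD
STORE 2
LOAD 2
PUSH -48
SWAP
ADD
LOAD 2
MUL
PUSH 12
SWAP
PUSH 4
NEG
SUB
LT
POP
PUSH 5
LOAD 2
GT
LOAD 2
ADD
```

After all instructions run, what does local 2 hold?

-38

PUSH 62  : 62
POP      : (empty)
PUSH -7  : -7
POP      : (empty)
PUSH -46 : -46
PUSH 0   : -46 0
SUB      : -46
PUSH 8   : -46 8
ADD      : -38
STORE 2  : (empty)
LOAD 2   : -38
PUSH -48 : -38 -48
SWAP     : -48 -38
ADD      : -86
LOAD 2   : -86 -38
MUL      : 3268
PUSH 12  : 3268 12
SWAP     : 12 3268
PUSH 4   : 12 3268 4
NEG      : 12 3268 -4
SUB      : 12 3272
LT       : 1
POP      : (empty)
PUSH 5   : 5
LOAD 2   : 5 -38
GT       : 1
LOAD 2   : 1 -38
ADD      : -37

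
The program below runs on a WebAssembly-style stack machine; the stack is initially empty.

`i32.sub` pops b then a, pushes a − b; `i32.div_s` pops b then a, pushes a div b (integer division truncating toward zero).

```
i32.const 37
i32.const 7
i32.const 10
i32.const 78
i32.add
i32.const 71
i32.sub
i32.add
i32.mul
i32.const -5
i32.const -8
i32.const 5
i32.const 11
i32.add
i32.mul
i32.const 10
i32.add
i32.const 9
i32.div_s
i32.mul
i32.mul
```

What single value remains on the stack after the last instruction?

i32.const 37  37
i32.const 7   37 7
i32.const 10  37 7 10
i32.const 78  37 7 10 78
i32.add       37 7 88
i32.const 71  37 7 88 71
i32.sub       37 7 17
i32.add       37 24
i32.mul       888
i32.const -5  888 -5
i32.const -8  888 -5 -8
i32.const 5   888 -5 -8 5
i32.const 11  888 -5 -8 5 11
i32.add       888 -5 -8 16
i32.mul       888 -5 -128
i32.const 10  888 -5 -128 10
i32.add       888 -5 -118
i32.const 9   888 -5 -118 9
i32.div_s     888 -5 -13
i32.mul       888 65
i32.mul       57720

57720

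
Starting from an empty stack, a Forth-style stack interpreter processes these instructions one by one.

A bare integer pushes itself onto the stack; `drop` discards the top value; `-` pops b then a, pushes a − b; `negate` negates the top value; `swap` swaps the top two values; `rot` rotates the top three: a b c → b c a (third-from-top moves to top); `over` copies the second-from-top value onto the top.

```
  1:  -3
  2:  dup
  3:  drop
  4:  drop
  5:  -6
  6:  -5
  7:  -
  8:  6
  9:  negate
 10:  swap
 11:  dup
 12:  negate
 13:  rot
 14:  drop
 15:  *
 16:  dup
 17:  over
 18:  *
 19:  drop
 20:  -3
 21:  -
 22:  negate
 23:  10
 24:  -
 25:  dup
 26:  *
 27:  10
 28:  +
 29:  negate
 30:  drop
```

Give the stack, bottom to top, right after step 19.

-3     : -3
dup    : -3 -3
drop   : -3
drop   : (empty)
-6     : -6
-5     : -6 -5
-      : -1
6      : -1 6
negate : -1 -6
swap   : -6 -1
dup    : -6 -1 -1
negate : -6 -1 1
rot    : -1 1 -6
drop   : -1 1
*      : -1
dup    : -1 -1
over   : -1 -1 -1
*      : -1 1
drop   : -1

[-1]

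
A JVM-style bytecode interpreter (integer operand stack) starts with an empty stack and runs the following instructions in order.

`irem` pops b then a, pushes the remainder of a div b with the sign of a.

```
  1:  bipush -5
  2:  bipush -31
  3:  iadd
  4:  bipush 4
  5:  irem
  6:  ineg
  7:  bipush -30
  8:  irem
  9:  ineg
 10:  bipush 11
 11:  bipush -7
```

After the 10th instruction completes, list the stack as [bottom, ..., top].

[0, 11]

bipush -5  → [-5]
bipush -31 → [-5, -31]
iadd       → [-36]
bipush 4   → [-36, 4]
irem       → [0]
ineg       → [0]
bipush -30 → [0, -30]
irem       → [0]
ineg       → [0]
bipush 11  → [0, 11]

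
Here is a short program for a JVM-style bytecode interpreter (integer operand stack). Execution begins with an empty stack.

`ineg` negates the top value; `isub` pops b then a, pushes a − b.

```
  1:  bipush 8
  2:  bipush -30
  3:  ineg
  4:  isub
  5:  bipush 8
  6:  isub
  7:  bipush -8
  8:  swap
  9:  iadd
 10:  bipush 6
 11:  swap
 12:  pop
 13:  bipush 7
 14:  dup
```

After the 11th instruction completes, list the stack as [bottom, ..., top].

bipush 8   → 8
bipush -30 → 8 -30
ineg       → 8 30
isub       → -22
bipush 8   → -22 8
isub       → -30
bipush -8  → -30 -8
swap       → -8 -30
iadd       → -38
bipush 6   → -38 6
swap       → 6 -38

[6, -38]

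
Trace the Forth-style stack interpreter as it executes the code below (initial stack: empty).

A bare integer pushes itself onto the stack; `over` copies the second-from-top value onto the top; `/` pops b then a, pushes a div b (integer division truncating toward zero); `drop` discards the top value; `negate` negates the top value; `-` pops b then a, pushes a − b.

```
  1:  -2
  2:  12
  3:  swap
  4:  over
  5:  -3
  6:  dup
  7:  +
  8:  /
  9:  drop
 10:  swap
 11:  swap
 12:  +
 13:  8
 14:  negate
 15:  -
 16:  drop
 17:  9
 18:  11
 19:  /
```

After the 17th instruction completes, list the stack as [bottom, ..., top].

[9]

-2     : [-2]
12     : [-2, 12]
swap   : [12, -2]
over   : [12, -2, 12]
-3     : [12, -2, 12, -3]
dup    : [12, -2, 12, -3, -3]
+      : [12, -2, 12, -6]
/      : [12, -2, -2]
drop   : [12, -2]
swap   : [-2, 12]
swap   : [12, -2]
+      : [10]
8      : [10, 8]
negate : [10, -8]
-      : [18]
drop   : []
9      : [9]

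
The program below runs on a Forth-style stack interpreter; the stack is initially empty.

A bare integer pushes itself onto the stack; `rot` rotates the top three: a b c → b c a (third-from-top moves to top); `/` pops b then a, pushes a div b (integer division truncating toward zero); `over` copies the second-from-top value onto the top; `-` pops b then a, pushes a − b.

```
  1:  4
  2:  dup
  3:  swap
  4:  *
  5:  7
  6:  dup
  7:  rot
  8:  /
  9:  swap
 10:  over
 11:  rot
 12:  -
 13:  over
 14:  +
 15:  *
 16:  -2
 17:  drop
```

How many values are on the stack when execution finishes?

1

4    -> 4
dup  -> 4 4
swap -> 4 4
*    -> 16
7    -> 16 7
dup  -> 16 7 7
rot  -> 7 7 16
/    -> 7 0
swap -> 0 7
over -> 0 7 0
rot  -> 7 0 0
-    -> 7 0
over -> 7 0 7
+    -> 7 7
*    -> 49
-2   -> 49 -2
drop -> 49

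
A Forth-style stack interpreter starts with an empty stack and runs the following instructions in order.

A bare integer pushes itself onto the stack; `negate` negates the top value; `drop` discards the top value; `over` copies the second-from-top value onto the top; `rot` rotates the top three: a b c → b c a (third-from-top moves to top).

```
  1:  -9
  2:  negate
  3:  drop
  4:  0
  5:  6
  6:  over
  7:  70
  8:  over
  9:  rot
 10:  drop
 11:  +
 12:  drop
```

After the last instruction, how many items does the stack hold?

2

-9      [-9]
negate  [9]
drop    []
0       [0]
6       [0, 6]
over    [0, 6, 0]
70      [0, 6, 0, 70]
over    [0, 6, 0, 70, 0]
rot     [0, 6, 70, 0, 0]
drop    [0, 6, 70, 0]
+       [0, 6, 70]
drop    [0, 6]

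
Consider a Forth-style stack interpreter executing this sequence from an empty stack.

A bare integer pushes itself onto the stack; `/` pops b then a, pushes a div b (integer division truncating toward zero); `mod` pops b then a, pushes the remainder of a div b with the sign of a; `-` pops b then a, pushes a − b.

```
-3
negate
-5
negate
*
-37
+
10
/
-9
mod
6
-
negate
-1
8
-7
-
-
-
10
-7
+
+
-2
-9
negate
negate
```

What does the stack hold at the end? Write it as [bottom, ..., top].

-3     : -3
negate : 3
-5     : 3 -5
negate : 3 5
*      : 15
-37    : 15 -37
+      : -22
10     : -22 10
/      : -2
-9     : -2 -9
mod    : -2
6      : -2 6
-      : -8
negate : 8
-1     : 8 -1
8      : 8 -1 8
-7     : 8 -1 8 -7
-      : 8 -1 15
-      : 8 -16
-      : 24
10     : 24 10
-7     : 24 10 -7
+      : 24 3
+      : 27
-2     : 27 -2
-9     : 27 -2 -9
negate : 27 -2 9
negate : 27 -2 -9

[27, -2, -9]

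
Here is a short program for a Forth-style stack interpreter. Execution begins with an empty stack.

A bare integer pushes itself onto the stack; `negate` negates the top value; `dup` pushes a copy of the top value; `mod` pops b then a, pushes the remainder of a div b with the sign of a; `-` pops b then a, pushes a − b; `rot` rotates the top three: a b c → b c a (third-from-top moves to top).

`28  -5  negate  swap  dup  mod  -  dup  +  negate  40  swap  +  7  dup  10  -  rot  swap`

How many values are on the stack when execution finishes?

28      [28]
-5      [28, -5]
negate  [28, 5]
swap    [5, 28]
dup     [5, 28, 28]
mod     [5, 0]
-       [5]
dup     [5, 5]
+       [10]
negate  [-10]
40      [-10, 40]
swap    [40, -10]
+       [30]
7       [30, 7]
dup     [30, 7, 7]
10      [30, 7, 7, 10]
-       [30, 7, -3]
rot     [7, -3, 30]
swap    [7, 30, -3]

3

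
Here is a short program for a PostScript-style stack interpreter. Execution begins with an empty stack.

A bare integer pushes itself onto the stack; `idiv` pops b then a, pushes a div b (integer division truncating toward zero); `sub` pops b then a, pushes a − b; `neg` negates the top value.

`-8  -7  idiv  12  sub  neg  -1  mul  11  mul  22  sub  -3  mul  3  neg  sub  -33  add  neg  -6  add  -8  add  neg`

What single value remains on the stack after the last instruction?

413

-8   → -8
-7   → -8 -7
idiv → 1
12   → 1 12
sub  → -11
neg  → 11
-1   → 11 -1
mul  → -11
11   → -11 11
mul  → -121
22   → -121 22
sub  → -143
-3   → -143 -3
mul  → 429
3    → 429 3
neg  → 429 -3
sub  → 432
-33  → 432 -33
add  → 399
neg  → -399
-6   → -399 -6
add  → -405
-8   → -405 -8
add  → -413
neg  → 413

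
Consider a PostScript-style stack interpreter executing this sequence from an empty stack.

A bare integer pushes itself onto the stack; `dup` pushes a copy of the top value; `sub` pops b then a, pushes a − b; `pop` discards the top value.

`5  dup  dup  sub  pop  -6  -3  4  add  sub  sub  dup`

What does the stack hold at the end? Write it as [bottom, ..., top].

[12, 12]

5    5
dup  5 5
dup  5 5 5
sub  5 0
pop  5
-6   5 -6
-3   5 -6 -3
4    5 -6 -3 4
add  5 -6 1
sub  5 -7
sub  12
dup  12 12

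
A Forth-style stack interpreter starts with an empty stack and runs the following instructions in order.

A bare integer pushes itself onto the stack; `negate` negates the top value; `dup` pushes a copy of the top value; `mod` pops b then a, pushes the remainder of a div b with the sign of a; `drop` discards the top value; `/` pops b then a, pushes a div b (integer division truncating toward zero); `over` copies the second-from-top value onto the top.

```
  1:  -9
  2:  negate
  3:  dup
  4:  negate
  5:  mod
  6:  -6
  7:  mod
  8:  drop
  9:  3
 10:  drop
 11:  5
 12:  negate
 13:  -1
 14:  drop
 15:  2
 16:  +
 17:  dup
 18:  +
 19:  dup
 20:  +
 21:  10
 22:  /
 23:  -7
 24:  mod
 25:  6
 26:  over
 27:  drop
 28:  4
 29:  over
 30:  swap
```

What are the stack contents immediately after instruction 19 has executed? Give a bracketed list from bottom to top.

-9     → -9
negate → 9
dup    → 9 9
negate → 9 -9
mod    → 0
-6     → 0 -6
mod    → 0
drop   → (empty)
3      → 3
drop   → (empty)
5      → 5
negate → -5
-1     → -5 -1
drop   → -5
2      → -5 2
+      → -3
dup    → -3 -3
+      → -6
dup    → -6 -6

[-6, -6]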